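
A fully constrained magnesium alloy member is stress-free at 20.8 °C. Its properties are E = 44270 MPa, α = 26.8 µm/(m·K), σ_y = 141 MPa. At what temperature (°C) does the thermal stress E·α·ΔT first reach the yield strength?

E = 44270 MPa = 44.27 GPa.
E·α·ΔT = 141.0 MPa ⇒ ΔT = 141.0 / (44.27×10³ × 26.8×10⁻⁶) = 118.8 K.
T = 20.8 + 118.8 = 139.6 °C.

140 °C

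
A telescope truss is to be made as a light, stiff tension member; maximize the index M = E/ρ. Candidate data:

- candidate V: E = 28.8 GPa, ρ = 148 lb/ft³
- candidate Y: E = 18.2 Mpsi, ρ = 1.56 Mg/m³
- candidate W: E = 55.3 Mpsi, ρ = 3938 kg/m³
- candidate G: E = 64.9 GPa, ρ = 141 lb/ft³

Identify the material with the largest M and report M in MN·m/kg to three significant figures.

candidate W, M = 96.8 MN·m/kg

Convert each candidate to consistent units, then evaluate M:
  candidate V: E = 28.80 GPa, ρ = 2371 kg/m³
  candidate Y: E = 125.5 GPa, ρ = 1560 kg/m³
  candidate W: E = 381.3 GPa, ρ = 3938 kg/m³
  candidate G: E = 64.90 GPa, ρ = 2259 kg/m³
  candidate W: M = 96.8 MN·m/kg
  candidate Y: M = 80.4 MN·m/kg
  candidate G: M = 28.7 MN·m/kg
  candidate V: M = 12.1 MN·m/kg
The maximum is for candidate W.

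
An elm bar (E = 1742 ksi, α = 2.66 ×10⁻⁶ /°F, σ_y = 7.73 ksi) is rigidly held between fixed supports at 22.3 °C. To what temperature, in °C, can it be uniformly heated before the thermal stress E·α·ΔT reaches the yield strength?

E = 1742 ksi = 12.01 GPa.
α = 2.66×10⁻⁶/°F × 9/5 = 4.79×10⁻⁶/K.
σ_y = 7.73 ksi = 53.30 MPa.
E·α·ΔT = 53.30 MPa ⇒ ΔT = 53.30 / (12.01×10³ × 4.79×10⁻⁶) = 926.8 K.
T = 22.3 + 926.8 = 949.1 °C.

949 °C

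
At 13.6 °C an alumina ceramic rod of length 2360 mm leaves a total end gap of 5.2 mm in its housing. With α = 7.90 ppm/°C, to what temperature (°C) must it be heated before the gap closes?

α·L₀·ΔT = 5.2 mm ⇒ ΔT = 5.2 / (7.90×10⁻⁶ × 2360.0) = 278.9 K.
T = 13.6 + 278.9 = 292.5 °C.

293 °C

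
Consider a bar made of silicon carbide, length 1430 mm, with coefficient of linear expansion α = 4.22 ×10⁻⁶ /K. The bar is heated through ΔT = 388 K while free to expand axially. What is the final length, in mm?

1432.3 mm

ΔL = α·L₀·ΔT = 4.22×10⁻⁶ × 1430 mm × 388.0 K = 2.34 mm.
L = L₀ + ΔL = 1430 + 2.34 = 1432.3 mm.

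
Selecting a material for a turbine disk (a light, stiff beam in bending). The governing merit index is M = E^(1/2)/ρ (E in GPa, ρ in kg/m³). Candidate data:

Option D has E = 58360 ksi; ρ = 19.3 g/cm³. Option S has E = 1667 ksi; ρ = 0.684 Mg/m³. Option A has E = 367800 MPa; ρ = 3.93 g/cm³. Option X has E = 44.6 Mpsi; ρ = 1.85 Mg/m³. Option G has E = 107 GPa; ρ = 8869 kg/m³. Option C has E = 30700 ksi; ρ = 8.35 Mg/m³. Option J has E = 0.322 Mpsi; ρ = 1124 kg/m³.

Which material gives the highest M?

option X

After converting to SI:
  option D: E = 402.4 GPa, ρ = 19300 kg/m³
  option S: E = 11.49 GPa, ρ = 684.0 kg/m³
  option A: E = 367.8 GPa, ρ = 3930 kg/m³
  option X: E = 307.5 GPa, ρ = 1850 kg/m³
  option G: E = 107.0 GPa, ρ = 8869 kg/m³
  option C: E = 211.7 GPa, ρ = 8350 kg/m³
  option J: E = 2.220 GPa, ρ = 1124 kg/m³
  option X: M = 9.48×10⁻³
  option S: M = 4.96×10⁻³
  option A: M = 4.88×10⁻³
  option C: M = 1.74×10⁻³
  option J: M = 1.33×10⁻³
  option G: M = 1.17×10⁻³
  option D: M = 1.04×10⁻³
The maximum is for option X.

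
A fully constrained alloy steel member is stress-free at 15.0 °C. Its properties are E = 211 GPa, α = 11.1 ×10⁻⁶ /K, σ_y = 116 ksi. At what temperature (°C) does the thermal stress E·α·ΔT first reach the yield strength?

σ_y = 116 ksi = 799.8 MPa.
E·α·ΔT = 799.8 MPa ⇒ ΔT = 799.8 / (211.0×10³ × 11.1×10⁻⁶) = 341.5 K.
T = 15.0 + 341.5 = 356.5 °C.

356 °C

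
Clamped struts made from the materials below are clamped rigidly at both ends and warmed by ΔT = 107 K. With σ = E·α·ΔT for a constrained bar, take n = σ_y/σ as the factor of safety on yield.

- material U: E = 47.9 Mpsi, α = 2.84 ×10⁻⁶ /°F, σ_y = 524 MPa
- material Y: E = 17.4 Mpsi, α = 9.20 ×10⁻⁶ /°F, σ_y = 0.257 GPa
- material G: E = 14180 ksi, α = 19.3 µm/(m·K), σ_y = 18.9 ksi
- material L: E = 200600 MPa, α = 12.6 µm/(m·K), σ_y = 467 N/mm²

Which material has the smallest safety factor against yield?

Per material, after unit conversion:
  material U: E = 330.3, α = 5.11, σ_y = 524.0 → σ = 181 MPa, n = 2.90
  material Y: E = 120.0, α = 16.6, σ_y = 257.0 → σ = 213 MPa, n = 1.21
  material G: E = 97.77, α = 19.3, σ_y = 130.3 → σ = 202 MPa, n = 0.645
  material L: E = 200.6, α = 12.6, σ_y = 467.0 → σ = 270 MPa, n = 1.73
Smallest n: material G with n = 0.645.

material G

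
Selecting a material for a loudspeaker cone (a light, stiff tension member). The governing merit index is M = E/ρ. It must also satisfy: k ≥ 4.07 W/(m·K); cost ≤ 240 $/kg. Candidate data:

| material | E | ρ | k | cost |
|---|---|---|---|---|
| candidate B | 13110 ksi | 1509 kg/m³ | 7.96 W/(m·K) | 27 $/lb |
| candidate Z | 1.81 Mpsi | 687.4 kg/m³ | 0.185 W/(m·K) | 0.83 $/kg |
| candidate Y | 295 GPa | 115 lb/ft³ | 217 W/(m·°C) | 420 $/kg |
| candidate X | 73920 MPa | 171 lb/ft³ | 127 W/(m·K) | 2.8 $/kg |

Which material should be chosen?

Screen on constraints: k ≥ 4.07 W/(m·K); cost ≤ 240 $/kg. Survivors: candidate B, candidate X.
Normalizing units and computing the index:
  candidate B: E = 90.39 GPa, ρ = 1509 kg/m³
  candidate X: E = 73.92 GPa, ρ = 2739 kg/m³
  candidate B: M = 59.9 MN·m/kg
  candidate X: M = 27.0 MN·m/kg
Candidate B ranks first.

candidate B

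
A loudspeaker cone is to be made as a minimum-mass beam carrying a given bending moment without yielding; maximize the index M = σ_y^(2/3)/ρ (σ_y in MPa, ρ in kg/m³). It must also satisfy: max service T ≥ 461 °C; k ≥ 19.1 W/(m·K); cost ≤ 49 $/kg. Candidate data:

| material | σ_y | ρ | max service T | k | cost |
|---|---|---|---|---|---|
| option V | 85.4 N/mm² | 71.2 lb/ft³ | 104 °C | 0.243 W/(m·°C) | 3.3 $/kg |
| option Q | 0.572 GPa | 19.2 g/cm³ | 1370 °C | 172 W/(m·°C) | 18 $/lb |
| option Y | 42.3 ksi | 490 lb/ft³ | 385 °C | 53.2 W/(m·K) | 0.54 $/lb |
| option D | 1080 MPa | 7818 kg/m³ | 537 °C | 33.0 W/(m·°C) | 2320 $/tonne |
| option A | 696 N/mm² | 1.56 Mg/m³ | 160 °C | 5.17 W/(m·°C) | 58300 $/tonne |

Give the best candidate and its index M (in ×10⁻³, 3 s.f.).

Screen on constraints: max service T ≥ 461 °C; k ≥ 19.1 W/(m·K); cost ≤ 49 $/kg. Survivors: option Q, option D.
Putting every candidate on a common basis:
  option Q: σ_y = 572.0 MPa, ρ = 19200 kg/m³
  option D: σ_y = 1080 MPa, ρ = 7818 kg/m³
  option D: M = 13.5×10⁻³
  option Q: M = 3.59×10⁻³
The maximum is for option D.

option D, M = 13.5×10⁻³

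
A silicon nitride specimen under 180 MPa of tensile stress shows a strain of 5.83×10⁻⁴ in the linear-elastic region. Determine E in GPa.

309 GPa

E = σ/ε = 180 MPa / 5.83×10⁻⁴ = 308700 MPa = 309 GPa.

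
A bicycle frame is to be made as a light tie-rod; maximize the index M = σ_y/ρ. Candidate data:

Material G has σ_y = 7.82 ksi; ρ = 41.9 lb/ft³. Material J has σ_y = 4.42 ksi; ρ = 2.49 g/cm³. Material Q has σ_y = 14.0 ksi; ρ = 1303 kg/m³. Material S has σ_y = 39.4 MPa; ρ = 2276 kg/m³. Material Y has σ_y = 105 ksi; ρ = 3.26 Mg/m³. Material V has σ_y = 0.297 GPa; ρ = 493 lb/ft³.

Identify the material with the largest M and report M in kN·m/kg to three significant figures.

material Y, M = 222 kN·m/kg

Normalizing units and computing the index:
  material G: σ_y = 53.92 MPa, ρ = 671.2 kg/m³
  material J: σ_y = 30.47 MPa, ρ = 2490 kg/m³
  material Q: σ_y = 96.53 MPa, ρ = 1303 kg/m³
  material S: σ_y = 39.40 MPa, ρ = 2276 kg/m³
  material Y: σ_y = 723.9 MPa, ρ = 3260 kg/m³
  material V: σ_y = 297.0 MPa, ρ = 7897 kg/m³
  material Y: M = 222 kN·m/kg
  material G: M = 80.3 kN·m/kg
  material Q: M = 74.1 kN·m/kg
  material V: M = 37.6 kN·m/kg
  material S: M = 17.3 kN·m/kg
  material J: M = 12.2 kN·m/kg
Material Y has the largest M.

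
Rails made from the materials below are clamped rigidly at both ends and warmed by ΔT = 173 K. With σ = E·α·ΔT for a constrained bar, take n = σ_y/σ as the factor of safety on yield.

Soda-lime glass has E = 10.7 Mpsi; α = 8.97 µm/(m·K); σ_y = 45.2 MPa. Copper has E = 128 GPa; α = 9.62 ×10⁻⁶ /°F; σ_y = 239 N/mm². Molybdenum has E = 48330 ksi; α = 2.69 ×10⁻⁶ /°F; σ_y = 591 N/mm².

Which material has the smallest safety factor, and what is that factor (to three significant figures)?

soda-lime glass, n = 0.395

Converting E to GPa, α to ×10⁻⁶/K, σ_y to MPa, then σ and n for each:
  soda-lime glass: E = 73.77, α = 8.97, σ_y = 45.20 → σ = 114 MPa, n = 0.395
  copper: E = 128.0, α = 17.3, σ_y = 239.0 → σ = 383 MPa, n = 0.623
  molybdenum: E = 333.2, α = 4.84, σ_y = 591.0 → σ = 279 MPa, n = 2.12
Smallest n: soda-lime glass with n = 0.395.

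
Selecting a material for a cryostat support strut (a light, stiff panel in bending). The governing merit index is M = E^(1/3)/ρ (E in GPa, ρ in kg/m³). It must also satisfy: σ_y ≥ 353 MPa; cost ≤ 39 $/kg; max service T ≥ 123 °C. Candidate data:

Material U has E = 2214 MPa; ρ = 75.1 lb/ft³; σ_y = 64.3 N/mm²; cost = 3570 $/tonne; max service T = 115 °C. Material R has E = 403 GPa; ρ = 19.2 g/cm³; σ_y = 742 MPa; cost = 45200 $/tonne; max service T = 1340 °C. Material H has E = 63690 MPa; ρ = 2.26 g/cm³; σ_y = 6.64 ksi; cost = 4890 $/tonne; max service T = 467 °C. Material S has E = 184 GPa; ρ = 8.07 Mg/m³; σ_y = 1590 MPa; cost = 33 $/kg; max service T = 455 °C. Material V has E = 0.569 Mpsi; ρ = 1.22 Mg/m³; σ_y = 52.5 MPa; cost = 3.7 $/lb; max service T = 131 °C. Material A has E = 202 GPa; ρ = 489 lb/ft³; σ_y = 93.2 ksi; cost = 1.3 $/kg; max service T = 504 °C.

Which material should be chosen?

material A

Screen on constraints: σ_y ≥ 353 MPa; cost ≤ 39 $/kg; max service T ≥ 123 °C. Survivors: material S, material A.
Normalizing units and computing the index:
  material S: E = 184.0 GPa, ρ = 8070 kg/m³
  material A: E = 202.0 GPa, ρ = 7833 kg/m³
  material A: M = 0.749×10⁻³
  material S: M = 0.705×10⁻³
Highest index: material A.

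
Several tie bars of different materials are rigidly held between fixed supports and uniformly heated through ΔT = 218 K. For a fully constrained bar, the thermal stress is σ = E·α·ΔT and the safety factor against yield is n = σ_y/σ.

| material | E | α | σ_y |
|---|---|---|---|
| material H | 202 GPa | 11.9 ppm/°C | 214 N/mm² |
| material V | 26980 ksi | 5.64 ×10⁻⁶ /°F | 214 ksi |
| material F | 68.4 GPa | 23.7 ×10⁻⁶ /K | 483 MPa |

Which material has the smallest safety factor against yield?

material H

In consistent units (E in GPa, α in ×10⁻⁶/K, σ_y in MPa):
  material H: E = 202.0, α = 11.9, σ_y = 214.0 → σ = 524 MPa, n = 0.408
  material V: E = 186.0, α = 10.2, σ_y = 1475 → σ = 412 MPa, n = 3.58
  material F: E = 68.40, α = 23.7, σ_y = 483.0 → σ = 353 MPa, n = 1.37
Smallest n: material H with n = 0.408.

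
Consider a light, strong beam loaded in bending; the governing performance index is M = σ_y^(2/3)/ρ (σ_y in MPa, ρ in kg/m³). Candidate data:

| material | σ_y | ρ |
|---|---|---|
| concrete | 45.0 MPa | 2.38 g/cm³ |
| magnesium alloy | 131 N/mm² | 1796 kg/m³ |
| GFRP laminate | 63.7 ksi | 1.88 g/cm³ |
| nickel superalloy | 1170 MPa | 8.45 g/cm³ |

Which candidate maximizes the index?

Convert each candidate to consistent units, then evaluate M:
  concrete: σ_y = 45.00 MPa, ρ = 2380 kg/m³
  magnesium alloy: σ_y = 131.0 MPa, ρ = 1796 kg/m³
  GFRP laminate: σ_y = 439.2 MPa, ρ = 1880 kg/m³
  nickel superalloy: σ_y = 1170 MPa, ρ = 8450 kg/m³
  GFRP laminate: M = 30.7×10⁻³
  magnesium alloy: M = 14.4×10⁻³
  nickel superalloy: M = 13.1×10⁻³
  concrete: M = 5.32×10⁻³
The maximum is for GFRP laminate.

GFRP laminate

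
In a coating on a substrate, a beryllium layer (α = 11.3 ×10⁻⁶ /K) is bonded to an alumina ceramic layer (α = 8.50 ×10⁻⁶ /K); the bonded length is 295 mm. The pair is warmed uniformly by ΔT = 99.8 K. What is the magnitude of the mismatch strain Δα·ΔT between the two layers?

Δα = |11.3 − 8.50|×10⁻⁶/K = 2.80×10⁻⁶/K.
Mismatch strain = Δα·ΔT = 2.80×10⁻⁶ × 99.8 = 2.79×10⁻⁴.

2.79×10⁻⁴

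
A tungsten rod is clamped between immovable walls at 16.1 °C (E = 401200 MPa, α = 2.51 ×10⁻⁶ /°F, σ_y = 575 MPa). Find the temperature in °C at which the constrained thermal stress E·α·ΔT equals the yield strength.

E = 401200 MPa = 401.2 GPa.
α = 2.51×10⁻⁶/°F × 9/5 = 4.52×10⁻⁶/K.
E·α·ΔT = 575.0 MPa ⇒ ΔT = 575.0 / (401.2×10³ × 4.52×10⁻⁶) = 317.2 K.
T = 16.1 + 317.2 = 333.3 °C.

333 °C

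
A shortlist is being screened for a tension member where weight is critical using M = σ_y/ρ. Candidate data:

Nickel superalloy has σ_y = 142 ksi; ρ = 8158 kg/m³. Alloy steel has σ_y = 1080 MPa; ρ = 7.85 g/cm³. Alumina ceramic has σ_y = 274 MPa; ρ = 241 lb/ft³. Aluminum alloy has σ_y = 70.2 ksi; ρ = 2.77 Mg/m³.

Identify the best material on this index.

After converting to SI:
  nickel superalloy: σ_y = 979.1 MPa, ρ = 8158 kg/m³
  alloy steel: σ_y = 1080 MPa, ρ = 7850 kg/m³
  alumina ceramic: σ_y = 274.0 MPa, ρ = 3860 kg/m³
  aluminum alloy: σ_y = 484.0 MPa, ρ = 2770 kg/m³
  aluminum alloy: M = 175 kN·m/kg
  alloy steel: M = 138 kN·m/kg
  nickel superalloy: M = 120 kN·m/kg
  alumina ceramic: M = 71.0 kN·m/kg
The maximum is for aluminum alloy.

aluminum alloy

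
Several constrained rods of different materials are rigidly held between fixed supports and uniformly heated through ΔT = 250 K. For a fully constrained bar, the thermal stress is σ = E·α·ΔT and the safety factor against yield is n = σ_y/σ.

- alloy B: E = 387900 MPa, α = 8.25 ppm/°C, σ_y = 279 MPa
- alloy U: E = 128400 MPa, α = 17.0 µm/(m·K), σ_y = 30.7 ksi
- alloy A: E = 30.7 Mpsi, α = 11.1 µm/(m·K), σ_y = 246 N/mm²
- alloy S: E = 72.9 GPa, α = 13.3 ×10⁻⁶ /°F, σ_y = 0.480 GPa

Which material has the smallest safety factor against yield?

Per material, after unit conversion:
  alloy B: E = 387.9, α = 8.25, σ_y = 279.0 → σ = 800 MPa, n = 0.349
  alloy U: E = 128.4, α = 17.0, σ_y = 211.7 → σ = 546 MPa, n = 0.388
  alloy A: E = 211.7, α = 11.1, σ_y = 246.0 → σ = 587 MPa, n = 0.419
  alloy S: E = 72.90, α = 23.9, σ_y = 480.0 → σ = 436 MPa, n = 1.10
Alloy B has the lowest safety factor, n = 0.349.

alloy B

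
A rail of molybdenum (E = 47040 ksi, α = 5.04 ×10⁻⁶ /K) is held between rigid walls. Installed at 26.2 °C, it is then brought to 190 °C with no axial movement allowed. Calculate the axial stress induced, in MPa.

E = 47040 ksi = 324.3 GPa.
ΔT = 163.8 K. Constrained thermal stress σ = E·α·ΔT = 324.3×10³ MPa × 5.04×10⁻⁶ × 163.8 = 268 MPa (compressive).

268 MPa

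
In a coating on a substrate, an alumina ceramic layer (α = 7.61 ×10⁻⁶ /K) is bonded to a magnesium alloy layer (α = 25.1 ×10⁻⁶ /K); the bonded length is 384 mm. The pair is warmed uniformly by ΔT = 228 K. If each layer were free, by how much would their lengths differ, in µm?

1530 µm

Δα = |7.61 − 25.1|×10⁻⁶/K = 17.5×10⁻⁶/K.
ΔL_mismatch = Δα·L·ΔT = 17.5×10⁻⁶ × 384.0 mm × 228.0 K = 1530 µm.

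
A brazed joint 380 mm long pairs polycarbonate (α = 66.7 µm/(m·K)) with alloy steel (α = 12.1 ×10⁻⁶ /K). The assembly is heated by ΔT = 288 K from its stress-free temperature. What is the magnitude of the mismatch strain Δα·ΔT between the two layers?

Δα = |66.7 − 12.1|×10⁻⁶/K = 54.6×10⁻⁶/K.
Mismatch strain = Δα·ΔT = 54.6×10⁻⁶ × 288.0 = 0.0157.

0.0157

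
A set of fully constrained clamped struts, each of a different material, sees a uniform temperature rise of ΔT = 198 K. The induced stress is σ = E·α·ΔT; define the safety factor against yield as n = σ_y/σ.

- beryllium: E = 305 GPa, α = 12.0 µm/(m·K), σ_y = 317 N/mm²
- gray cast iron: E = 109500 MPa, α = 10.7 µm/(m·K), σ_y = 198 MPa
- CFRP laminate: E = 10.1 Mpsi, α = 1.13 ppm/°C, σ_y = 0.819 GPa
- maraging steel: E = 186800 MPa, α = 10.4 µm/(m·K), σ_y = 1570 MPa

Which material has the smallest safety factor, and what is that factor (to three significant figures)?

Per material, after unit conversion:
  beryllium: E = 305.0, α = 12.0, σ_y = 317.0 → σ = 725 MPa, n = 0.437
  gray cast iron: E = 109.5, α = 10.7, σ_y = 198.0 → σ = 232 MPa, n = 0.853
  CFRP laminate: E = 69.64, α = 1.13, σ_y = 819.0 → σ = 15.6 MPa, n = 52.6
  maraging steel: E = 186.8, α = 10.4, σ_y = 1570 → σ = 385 MPa, n = 4.08
Smallest n: beryllium with n = 0.437.

beryllium, n = 0.437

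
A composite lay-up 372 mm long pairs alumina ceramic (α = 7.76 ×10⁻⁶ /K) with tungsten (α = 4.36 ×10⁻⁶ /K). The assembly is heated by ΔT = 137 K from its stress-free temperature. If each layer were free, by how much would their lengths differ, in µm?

173 µm

Δα = |7.76 − 4.36|×10⁻⁶/K = 3.40×10⁻⁶/K.
ΔL_mismatch = Δα·L·ΔT = 3.40×10⁻⁶ × 372.0 mm × 137.0 K = 173 µm.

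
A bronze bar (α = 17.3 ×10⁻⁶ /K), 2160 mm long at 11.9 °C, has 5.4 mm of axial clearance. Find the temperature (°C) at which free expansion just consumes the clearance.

α·L₀·ΔT = 5.4 mm ⇒ ΔT = 5.4 / (17.3×10⁻⁶ × 2160.0) = 144.5 K.
T = 11.9 + 144.5 = 156.4 °C.

156 °C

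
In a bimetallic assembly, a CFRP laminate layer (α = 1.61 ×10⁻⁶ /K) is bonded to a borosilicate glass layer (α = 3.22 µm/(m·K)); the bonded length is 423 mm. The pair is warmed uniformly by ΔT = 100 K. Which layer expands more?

borosilicate glass

α(CFRP laminate) = 1.61×10⁻⁶/K vs α(borosilicate glass) = 3.22×10⁻⁶/K.
Higher α expands more for the same ΔT: borosilicate glass.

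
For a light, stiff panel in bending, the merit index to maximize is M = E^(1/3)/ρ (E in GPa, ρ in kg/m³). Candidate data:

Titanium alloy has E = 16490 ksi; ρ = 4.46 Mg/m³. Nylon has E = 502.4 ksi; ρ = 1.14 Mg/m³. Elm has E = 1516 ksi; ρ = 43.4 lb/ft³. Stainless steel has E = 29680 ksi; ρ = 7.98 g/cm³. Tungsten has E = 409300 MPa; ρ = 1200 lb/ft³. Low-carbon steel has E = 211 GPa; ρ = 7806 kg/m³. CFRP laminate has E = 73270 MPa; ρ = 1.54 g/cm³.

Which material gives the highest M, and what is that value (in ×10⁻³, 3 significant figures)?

Convert each candidate to consistent units, then evaluate M:
  titanium alloy: E = 113.7 GPa, ρ = 4460 kg/m³
  nylon: E = 3.464 GPa, ρ = 1140 kg/m³
  elm: E = 10.45 GPa, ρ = 695.2 kg/m³
  stainless steel: E = 204.6 GPa, ρ = 7980 kg/m³
  tungsten: E = 409.3 GPa, ρ = 19220 kg/m³
  low-carbon steel: E = 211.0 GPa, ρ = 7806 kg/m³
  CFRP laminate: E = 73.27 GPa, ρ = 1540 kg/m³
  elm: M = 3.15×10⁻³
  CFRP laminate: M = 2.72×10⁻³
  nylon: M = 1.33×10⁻³
  titanium alloy: M = 1.09×10⁻³
  low-carbon steel: M = 0.763×10⁻³
  stainless steel: M = 0.738×10⁻³
  tungsten: M = 0.386×10⁻³
Elm has the largest M.

elm, M = 3.15×10⁻³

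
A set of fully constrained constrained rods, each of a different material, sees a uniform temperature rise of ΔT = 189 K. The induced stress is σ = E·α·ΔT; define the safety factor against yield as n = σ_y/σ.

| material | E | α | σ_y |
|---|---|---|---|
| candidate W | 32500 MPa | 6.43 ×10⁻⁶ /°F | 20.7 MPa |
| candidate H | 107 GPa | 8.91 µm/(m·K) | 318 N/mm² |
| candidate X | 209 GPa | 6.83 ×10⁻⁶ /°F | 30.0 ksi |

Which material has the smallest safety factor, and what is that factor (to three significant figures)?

Converting E to GPa, α to ×10⁻⁶/K, σ_y to MPa, then σ and n for each:
  candidate W: E = 32.50, α = 11.6, σ_y = 20.70 → σ = 71.1 MPa, n = 0.291
  candidate H: E = 107.0, α = 8.91, σ_y = 318.0 → σ = 180 MPa, n = 1.76
  candidate X: E = 209.0, α = 12.3, σ_y = 206.8 → σ = 486 MPa, n = 0.426
Smallest n: candidate W with n = 0.291.

candidate W, n = 0.291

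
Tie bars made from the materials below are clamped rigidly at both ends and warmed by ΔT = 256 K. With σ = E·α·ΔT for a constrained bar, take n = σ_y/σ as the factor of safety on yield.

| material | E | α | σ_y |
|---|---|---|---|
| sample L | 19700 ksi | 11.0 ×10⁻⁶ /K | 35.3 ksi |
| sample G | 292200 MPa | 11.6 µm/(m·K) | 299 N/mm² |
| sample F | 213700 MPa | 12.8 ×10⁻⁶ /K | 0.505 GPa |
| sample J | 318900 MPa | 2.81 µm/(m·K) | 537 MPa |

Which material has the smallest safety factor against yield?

sample G

Per material, after unit conversion:
  sample L: E = 135.8, α = 11.0, σ_y = 243.4 → σ = 382 MPa, n = 0.636
  sample G: E = 292.2, α = 11.6, σ_y = 299.0 → σ = 868 MPa, n = 0.345
  sample F: E = 213.7, α = 12.8, σ_y = 505.0 → σ = 700 MPa, n = 0.721
  sample J: E = 318.9, α = 2.81, σ_y = 537.0 → σ = 229 MPa, n = 2.34
Sample G has the lowest safety factor, n = 0.345.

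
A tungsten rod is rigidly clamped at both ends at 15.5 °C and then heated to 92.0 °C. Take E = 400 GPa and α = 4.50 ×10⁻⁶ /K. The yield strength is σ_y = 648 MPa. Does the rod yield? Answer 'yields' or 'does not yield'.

does not yield

ΔT = 76.50 K. Constrained thermal stress σ = E·α·ΔT = 400.0×10³ MPa × 4.50×10⁻⁶ × 76.50 = 138 MPa (compressive).
Compare to σ_y = 648 MPa: σ < σ_y, so it does not yield.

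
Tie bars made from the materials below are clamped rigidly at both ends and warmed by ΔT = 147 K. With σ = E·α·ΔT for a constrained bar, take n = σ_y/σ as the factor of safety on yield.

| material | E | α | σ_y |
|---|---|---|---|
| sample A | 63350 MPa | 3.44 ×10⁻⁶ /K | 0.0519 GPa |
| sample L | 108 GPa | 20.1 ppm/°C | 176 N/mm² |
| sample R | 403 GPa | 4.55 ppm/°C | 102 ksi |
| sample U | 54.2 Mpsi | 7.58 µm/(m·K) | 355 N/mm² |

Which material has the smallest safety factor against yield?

Converting E to GPa, α to ×10⁻⁶/K, σ_y to MPa, then σ and n for each:
  sample A: E = 63.35, α = 3.44, σ_y = 51.90 → σ = 32.0 MPa, n = 1.62
  sample L: E = 108.0, α = 20.1, σ_y = 176.0 → σ = 319 MPa, n = 0.552
  sample R: E = 403.0, α = 4.55, σ_y = 703.3 → σ = 270 MPa, n = 2.61
  sample U: E = 373.7, α = 7.58, σ_y = 355.0 → σ = 416 MPa, n = 0.853
Sample L has the lowest safety factor, n = 0.552.

sample L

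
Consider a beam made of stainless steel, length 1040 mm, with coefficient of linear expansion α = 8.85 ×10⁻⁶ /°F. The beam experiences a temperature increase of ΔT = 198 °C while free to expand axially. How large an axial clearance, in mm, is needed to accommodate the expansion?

3.28 mm

Convert α: 8.85×10⁻⁶/°F × (9/5) = 15.9×10⁻⁶/K.
ΔL = α·L₀·ΔT = 15.9×10⁻⁶ × 1040 mm × 198.0 K = 3.28 mm.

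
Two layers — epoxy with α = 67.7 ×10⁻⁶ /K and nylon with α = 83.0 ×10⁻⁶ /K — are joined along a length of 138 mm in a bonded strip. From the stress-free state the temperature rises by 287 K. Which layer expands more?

α(epoxy) = 67.7×10⁻⁶/K vs α(nylon) = 83.0×10⁻⁶/K.
Higher α expands more for the same ΔT: nylon.

nylon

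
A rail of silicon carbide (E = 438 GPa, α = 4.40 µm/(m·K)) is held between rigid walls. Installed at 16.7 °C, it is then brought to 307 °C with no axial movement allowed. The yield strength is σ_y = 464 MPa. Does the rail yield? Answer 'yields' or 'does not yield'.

yields

ΔT = 290.3 K. Constrained thermal stress σ = E·α·ΔT = 438.0×10³ MPa × 4.40×10⁻⁶ × 290.3 = 559 MPa (compressive).
Compare to σ_y = 464 MPa: σ ≥ σ_y, so it yields.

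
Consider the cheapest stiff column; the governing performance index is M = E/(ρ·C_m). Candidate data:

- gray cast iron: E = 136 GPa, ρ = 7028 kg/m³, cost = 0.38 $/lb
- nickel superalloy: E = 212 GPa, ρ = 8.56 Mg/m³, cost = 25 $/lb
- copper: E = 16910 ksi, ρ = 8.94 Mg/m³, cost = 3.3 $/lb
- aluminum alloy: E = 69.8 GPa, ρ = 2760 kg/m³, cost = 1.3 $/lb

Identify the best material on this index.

After converting to SI:
  gray cast iron: E = 136.0 GPa, ρ = 7028 kg/m³, cost = 0.8377 $/kg
  nickel superalloy: E = 212.0 GPa, ρ = 8560 kg/m³, cost = 55.11 $/kg
  copper: E = 116.6 GPa, ρ = 8940 kg/m³, cost = 7.275 $/kg
  aluminum alloy: E = 69.80 GPa, ρ = 2760 kg/m³, cost = 2.866 $/kg
  gray cast iron: M = 23.1 MN·m per $
  aluminum alloy: M = 8.82 MN·m per $
  copper: M = 1.79 MN·m per $
  nickel superalloy: M = 0.449 MN·m per $
Gray cast iron ranks first.

gray cast iron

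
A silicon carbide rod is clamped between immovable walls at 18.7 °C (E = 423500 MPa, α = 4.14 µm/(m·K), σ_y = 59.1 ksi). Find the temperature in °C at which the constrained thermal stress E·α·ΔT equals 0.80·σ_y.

205 °C

E = 423500 MPa = 423.5 GPa.
σ_y = 59.1 ksi = 407.5 MPa.
E·α·ΔT = 326.0 MPa ⇒ ΔT = 326.0 / (423.5×10³ × 4.14×10⁻⁶) = 185.9 K.
T = 18.7 + 185.9 = 204.6 °C.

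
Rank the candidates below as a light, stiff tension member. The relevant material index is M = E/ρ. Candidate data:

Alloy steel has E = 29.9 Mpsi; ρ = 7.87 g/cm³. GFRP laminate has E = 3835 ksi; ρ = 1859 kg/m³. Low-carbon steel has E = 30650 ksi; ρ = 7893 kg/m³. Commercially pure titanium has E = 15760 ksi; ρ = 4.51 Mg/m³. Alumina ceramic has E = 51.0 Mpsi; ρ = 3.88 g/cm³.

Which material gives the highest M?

alumina ceramic

Normalizing units and computing the index:
  alloy steel: E = 206.2 GPa, ρ = 7870 kg/m³
  GFRP laminate: E = 26.44 GPa, ρ = 1859 kg/m³
  low-carbon steel: E = 211.3 GPa, ρ = 7893 kg/m³
  commercially pure titanium: E = 108.7 GPa, ρ = 4510 kg/m³
  alumina ceramic: E = 351.6 GPa, ρ = 3880 kg/m³
  alumina ceramic: M = 90.6 MN·m/kg
  low-carbon steel: M = 26.8 MN·m/kg
  alloy steel: M = 26.2 MN·m/kg
  commercially pure titanium: M = 24.1 MN·m/kg
  GFRP laminate: M = 14.2 MN·m/kg
Alumina ceramic ranks first.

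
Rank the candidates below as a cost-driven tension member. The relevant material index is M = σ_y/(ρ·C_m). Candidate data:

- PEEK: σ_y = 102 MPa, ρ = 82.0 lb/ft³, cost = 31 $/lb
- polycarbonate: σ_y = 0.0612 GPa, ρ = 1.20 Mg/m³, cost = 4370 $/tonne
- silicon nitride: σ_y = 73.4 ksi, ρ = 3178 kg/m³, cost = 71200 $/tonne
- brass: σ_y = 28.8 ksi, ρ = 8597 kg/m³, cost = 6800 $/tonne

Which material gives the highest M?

polycarbonate

After converting to SI:
  PEEK: σ_y = 102.0 MPa, ρ = 1314 kg/m³, cost = 68.34 $/kg
  polycarbonate: σ_y = 61.20 MPa, ρ = 1200 kg/m³, cost = 4.370 $/kg
  silicon nitride: σ_y = 506.1 MPa, ρ = 3178 kg/m³, cost = 71.20 $/kg
  brass: σ_y = 198.6 MPa, ρ = 8597 kg/m³, cost = 6.800 $/kg
  polycarbonate: M = 11.7 kN·m per $
  brass: M = 3.40 kN·m per $
  silicon nitride: M = 2.24 kN·m per $
  PEEK: M = 1.14 kN·m per $
The maximum is for polycarbonate.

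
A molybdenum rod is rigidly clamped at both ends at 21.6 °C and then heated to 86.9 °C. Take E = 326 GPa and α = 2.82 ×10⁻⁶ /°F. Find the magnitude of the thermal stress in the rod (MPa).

108 MPa

α = 2.82×10⁻⁶/°F × 9/5 = 5.08×10⁻⁶/K.
ΔT = 65.30 K. Constrained thermal stress σ = E·α·ΔT = 326.0×10³ MPa × 5.08×10⁻⁶ × 65.30 = 108 MPa (compressive).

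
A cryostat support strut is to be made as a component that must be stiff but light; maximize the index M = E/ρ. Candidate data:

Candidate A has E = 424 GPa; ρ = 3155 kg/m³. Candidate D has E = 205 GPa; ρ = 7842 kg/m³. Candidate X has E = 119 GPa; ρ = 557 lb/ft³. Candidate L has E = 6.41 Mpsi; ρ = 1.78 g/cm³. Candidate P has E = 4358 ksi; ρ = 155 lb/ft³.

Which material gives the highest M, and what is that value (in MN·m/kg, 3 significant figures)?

Normalizing units and computing the index:
  candidate A: E = 424.0 GPa, ρ = 3155 kg/m³
  candidate D: E = 205.0 GPa, ρ = 7842 kg/m³
  candidate X: E = 119.0 GPa, ρ = 8922 kg/m³
  candidate L: E = 44.20 GPa, ρ = 1780 kg/m³
  candidate P: E = 30.05 GPa, ρ = 2483 kg/m³
  candidate A: M = 134 MN·m/kg
  candidate D: M = 26.1 MN·m/kg
  candidate L: M = 24.8 MN·m/kg
  candidate X: M = 13.3 MN·m/kg
  candidate P: M = 12.1 MN·m/kg
The maximum is for candidate A.

candidate A, M = 134 MN·m/kg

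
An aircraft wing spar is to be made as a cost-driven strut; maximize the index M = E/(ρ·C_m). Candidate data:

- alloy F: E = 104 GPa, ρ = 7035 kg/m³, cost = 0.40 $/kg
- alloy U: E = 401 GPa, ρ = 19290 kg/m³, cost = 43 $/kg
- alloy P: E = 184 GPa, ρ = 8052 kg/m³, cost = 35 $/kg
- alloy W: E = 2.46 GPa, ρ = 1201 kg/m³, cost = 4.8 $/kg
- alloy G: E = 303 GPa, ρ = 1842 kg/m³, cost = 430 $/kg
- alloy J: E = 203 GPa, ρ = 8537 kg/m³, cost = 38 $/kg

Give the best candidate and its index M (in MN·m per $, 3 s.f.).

Per-candidate index values:
  alloy F: M = 37.0 MN·m per $
  alloy P: M = 0.653 MN·m per $
  alloy J: M = 0.626 MN·m per $
  alloy U: M = 0.483 MN·m per $
  alloy W: M = 0.427 MN·m per $
  alloy G: M = 0.383 MN·m per $
Alloy F ranks first.

alloy F, M = 37.0 MN·m per $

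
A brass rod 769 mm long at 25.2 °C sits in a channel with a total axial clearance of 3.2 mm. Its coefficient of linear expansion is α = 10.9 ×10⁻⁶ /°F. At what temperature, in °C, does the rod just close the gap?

α = 10.9×10⁻⁶/°F × 9/5 = 19.6×10⁻⁶/K.
α·L₀·ΔT = 3.2 mm ⇒ ΔT = 3.2 / (19.6×10⁻⁶ × 769.0) = 212.1 K.
T = 25.2 + 212.1 = 237.3 °C.

237 °C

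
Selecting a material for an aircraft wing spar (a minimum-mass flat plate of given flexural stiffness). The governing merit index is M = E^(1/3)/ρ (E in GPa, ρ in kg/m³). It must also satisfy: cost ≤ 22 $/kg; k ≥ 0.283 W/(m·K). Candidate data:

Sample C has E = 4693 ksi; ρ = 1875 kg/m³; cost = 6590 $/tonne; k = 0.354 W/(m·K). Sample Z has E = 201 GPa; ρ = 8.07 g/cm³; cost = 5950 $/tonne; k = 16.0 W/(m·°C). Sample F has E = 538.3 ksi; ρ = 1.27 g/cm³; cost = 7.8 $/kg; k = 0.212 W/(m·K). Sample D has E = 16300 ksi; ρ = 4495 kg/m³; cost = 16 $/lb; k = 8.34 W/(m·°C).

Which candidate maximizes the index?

sample C

Screen on constraints: cost ≤ 22 $/kg; k ≥ 0.283 W/(m·K). Survivors: sample C, sample Z.
After converting to SI:
  sample C: E = 32.36 GPa, ρ = 1875 kg/m³
  sample Z: E = 201.0 GPa, ρ = 8070 kg/m³
  sample C: M = 1.70×10⁻³
  sample Z: M = 0.726×10⁻³
Sample C ranks first.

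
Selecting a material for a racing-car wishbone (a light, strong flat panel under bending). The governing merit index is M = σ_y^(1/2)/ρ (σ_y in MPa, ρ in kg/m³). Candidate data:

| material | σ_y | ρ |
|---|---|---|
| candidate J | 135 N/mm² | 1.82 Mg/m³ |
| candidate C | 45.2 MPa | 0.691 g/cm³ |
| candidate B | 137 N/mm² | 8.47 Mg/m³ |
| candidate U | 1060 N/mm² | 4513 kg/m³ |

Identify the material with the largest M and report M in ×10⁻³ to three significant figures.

candidate C, M = 9.73×10⁻³

Normalizing units and computing the index:
  candidate J: σ_y = 135.0 MPa, ρ = 1820 kg/m³
  candidate C: σ_y = 45.20 MPa, ρ = 691.0 kg/m³
  candidate B: σ_y = 137.0 MPa, ρ = 8470 kg/m³
  candidate U: σ_y = 1060 MPa, ρ = 4513 kg/m³
  candidate C: M = 9.73×10⁻³
  candidate U: M = 7.21×10⁻³
  candidate J: M = 6.38×10⁻³
  candidate B: M = 1.38×10⁻³
The maximum is for candidate C.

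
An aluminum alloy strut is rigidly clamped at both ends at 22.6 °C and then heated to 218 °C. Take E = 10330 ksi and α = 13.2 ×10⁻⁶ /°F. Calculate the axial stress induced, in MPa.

331 MPa

E = 10330 ksi = 71.22 GPa.
α = 13.2×10⁻⁶/°F × 9/5 = 23.8×10⁻⁶/K.
ΔT = 195.4 K. Constrained thermal stress σ = E·α·ΔT = 71.22×10³ MPa × 23.8×10⁻⁶ × 195.4 = 331 MPa (compressive).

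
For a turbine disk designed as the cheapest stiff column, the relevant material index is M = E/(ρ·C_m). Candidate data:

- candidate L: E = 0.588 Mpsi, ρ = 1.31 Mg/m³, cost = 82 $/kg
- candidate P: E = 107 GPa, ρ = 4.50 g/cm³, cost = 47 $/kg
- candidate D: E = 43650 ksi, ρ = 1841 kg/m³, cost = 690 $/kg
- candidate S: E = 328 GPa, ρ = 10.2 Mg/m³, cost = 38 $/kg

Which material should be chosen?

Normalizing units and computing the index:
  candidate L: E = 4.054 GPa, ρ = 1310 kg/m³, cost = 82.00 $/kg
  candidate P: E = 107.0 GPa, ρ = 4500 kg/m³, cost = 47.00 $/kg
  candidate D: E = 301.0 GPa, ρ = 1841 kg/m³, cost = 690.0 $/kg
  candidate S: E = 328.0 GPa, ρ = 10200 kg/m³, cost = 38.00 $/kg
  candidate S: M = 0.846 MN·m per $
  candidate P: M = 0.506 MN·m per $
  candidate D: M = 0.237 MN·m per $
  candidate L: M = 0.0377 MN·m per $
Highest index: candidate S.

candidate S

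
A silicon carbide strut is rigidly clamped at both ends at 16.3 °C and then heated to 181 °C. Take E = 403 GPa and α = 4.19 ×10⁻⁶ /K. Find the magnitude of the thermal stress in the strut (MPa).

278 MPa

ΔT = 164.7 K. Constrained thermal stress σ = E·α·ΔT = 403.0×10³ MPa × 4.19×10⁻⁶ × 164.7 = 278 MPa (compressive).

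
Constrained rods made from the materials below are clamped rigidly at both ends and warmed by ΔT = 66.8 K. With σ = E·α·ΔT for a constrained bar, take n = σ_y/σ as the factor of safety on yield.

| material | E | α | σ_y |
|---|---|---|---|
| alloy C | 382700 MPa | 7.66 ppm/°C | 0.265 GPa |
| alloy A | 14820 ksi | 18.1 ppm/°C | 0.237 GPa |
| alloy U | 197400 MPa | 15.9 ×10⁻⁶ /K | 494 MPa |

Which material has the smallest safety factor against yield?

alloy C

In consistent units (E in GPa, α in ×10⁻⁶/K, σ_y in MPa):
  alloy C: E = 382.7, α = 7.66, σ_y = 265.0 → σ = 196 MPa, n = 1.35
  alloy A: E = 102.2, α = 18.1, σ_y = 237.0 → σ = 124 MPa, n = 1.92
  alloy U: E = 197.4, α = 15.9, σ_y = 494.0 → σ = 210 MPa, n = 2.36
Smallest n: alloy C with n = 1.35.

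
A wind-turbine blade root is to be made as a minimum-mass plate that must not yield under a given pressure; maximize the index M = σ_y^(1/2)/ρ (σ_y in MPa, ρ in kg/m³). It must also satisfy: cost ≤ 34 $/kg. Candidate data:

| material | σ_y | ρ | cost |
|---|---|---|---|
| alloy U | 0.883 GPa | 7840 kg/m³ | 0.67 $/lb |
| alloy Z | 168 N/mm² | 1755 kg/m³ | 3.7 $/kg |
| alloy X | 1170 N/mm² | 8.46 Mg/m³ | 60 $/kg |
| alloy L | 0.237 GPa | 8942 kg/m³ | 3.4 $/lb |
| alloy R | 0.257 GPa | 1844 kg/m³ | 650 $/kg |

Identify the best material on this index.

Screen on constraints: cost ≤ 34 $/kg. Survivors: alloy U, alloy Z, alloy L.
In SI units:
  alloy U: σ_y = 883.0 MPa, ρ = 7840 kg/m³
  alloy Z: σ_y = 168.0 MPa, ρ = 1755 kg/m³
  alloy L: σ_y = 237.0 MPa, ρ = 8942 kg/m³
  alloy Z: M = 7.39×10⁻³
  alloy U: M = 3.79×10⁻³
  alloy L: M = 1.72×10⁻³
Highest index: alloy Z.

alloy Z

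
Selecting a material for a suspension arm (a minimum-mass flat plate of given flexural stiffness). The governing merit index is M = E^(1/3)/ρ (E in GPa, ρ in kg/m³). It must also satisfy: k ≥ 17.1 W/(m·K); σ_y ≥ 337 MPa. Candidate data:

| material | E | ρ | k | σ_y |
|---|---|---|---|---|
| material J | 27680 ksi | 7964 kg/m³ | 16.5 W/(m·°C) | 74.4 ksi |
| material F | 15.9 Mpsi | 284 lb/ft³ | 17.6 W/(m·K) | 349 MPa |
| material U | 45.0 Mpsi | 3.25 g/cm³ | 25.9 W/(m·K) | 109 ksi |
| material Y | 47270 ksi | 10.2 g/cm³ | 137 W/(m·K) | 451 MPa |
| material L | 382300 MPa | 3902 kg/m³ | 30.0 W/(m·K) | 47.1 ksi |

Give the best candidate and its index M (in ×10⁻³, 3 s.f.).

Screen on constraints: k ≥ 17.1 W/(m·K); σ_y ≥ 337 MPa. Survivors: material F, material U, material Y.
After converting to SI:
  material F: E = 109.6 GPa, ρ = 4549 kg/m³
  material U: E = 310.3 GPa, ρ = 3250 kg/m³
  material Y: E = 325.9 GPa, ρ = 10200 kg/m³
  material U: M = 2.08×10⁻³
  material F: M = 1.05×10⁻³
  material Y: M = 0.675×10⁻³
The maximum is for material U.

material U, M = 2.08×10⁻³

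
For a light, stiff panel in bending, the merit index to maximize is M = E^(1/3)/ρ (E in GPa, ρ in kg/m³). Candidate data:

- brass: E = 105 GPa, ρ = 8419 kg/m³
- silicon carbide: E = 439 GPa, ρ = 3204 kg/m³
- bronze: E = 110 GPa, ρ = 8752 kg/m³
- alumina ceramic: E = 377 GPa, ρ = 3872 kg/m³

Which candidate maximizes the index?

silicon carbide

Computing M directly (units already consistent):
  silicon carbide: M = 2.37×10⁻³
  alumina ceramic: M = 1.87×10⁻³
  brass: M = 0.560×10⁻³
  bronze: M = 0.547×10⁻³
Silicon carbide ranks first.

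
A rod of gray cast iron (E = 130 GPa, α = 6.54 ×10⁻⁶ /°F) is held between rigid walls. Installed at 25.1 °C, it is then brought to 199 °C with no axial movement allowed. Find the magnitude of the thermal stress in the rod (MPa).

266 MPa

α = 6.54×10⁻⁶/°F × 9/5 = 11.8×10⁻⁶/K.
ΔT = 173.9 K. Constrained thermal stress σ = E·α·ΔT = 130.0×10³ MPa × 11.8×10⁻⁶ × 173.9 = 266 MPa (compressive).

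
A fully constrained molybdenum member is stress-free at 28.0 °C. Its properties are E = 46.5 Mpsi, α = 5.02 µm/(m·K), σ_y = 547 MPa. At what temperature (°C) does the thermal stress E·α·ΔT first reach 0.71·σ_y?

269 °C

E = 46.5 Mpsi = 320.6 GPa.
E·α·ΔT = 388.4 MPa ⇒ ΔT = 388.4 / (320.6×10³ × 5.02×10⁻⁶) = 241.3 K.
T = 28.0 + 241.3 = 269.3 °C.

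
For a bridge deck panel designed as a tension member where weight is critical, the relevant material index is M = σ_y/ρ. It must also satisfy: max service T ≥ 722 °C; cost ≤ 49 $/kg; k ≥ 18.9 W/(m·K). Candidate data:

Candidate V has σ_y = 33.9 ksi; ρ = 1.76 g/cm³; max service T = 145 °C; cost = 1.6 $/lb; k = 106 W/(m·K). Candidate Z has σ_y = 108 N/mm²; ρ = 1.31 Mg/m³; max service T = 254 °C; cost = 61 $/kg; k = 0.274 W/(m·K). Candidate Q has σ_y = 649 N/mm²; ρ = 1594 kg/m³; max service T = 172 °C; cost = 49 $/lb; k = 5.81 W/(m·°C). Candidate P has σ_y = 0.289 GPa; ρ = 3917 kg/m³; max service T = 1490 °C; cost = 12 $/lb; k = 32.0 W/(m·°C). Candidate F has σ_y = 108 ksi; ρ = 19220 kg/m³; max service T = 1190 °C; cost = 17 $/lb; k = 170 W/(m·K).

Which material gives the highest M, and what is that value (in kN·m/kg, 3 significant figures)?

candidate P, M = 73.8 kN·m/kg

Screen on constraints: max service T ≥ 722 °C; cost ≤ 49 $/kg; k ≥ 18.9 W/(m·K). Survivors: candidate P, candidate F.
Normalizing units and computing the index:
  candidate P: σ_y = 289.0 MPa, ρ = 3917 kg/m³
  candidate F: σ_y = 744.6 MPa, ρ = 19220 kg/m³
  candidate P: M = 73.8 kN·m/kg
  candidate F: M = 38.7 kN·m/kg
Candidate P ranks first.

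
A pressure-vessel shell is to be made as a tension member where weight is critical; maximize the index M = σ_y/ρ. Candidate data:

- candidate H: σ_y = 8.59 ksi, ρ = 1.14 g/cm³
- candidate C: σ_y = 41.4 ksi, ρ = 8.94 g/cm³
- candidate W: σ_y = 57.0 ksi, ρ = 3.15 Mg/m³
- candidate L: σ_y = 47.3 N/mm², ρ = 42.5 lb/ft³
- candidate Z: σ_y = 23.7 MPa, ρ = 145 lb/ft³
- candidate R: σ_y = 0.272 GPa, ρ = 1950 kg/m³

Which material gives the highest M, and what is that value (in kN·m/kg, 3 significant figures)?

candidate R, M = 139 kN·m/kg

After converting to SI:
  candidate H: σ_y = 59.23 MPa, ρ = 1140 kg/m³
  candidate C: σ_y = 285.4 MPa, ρ = 8940 kg/m³
  candidate W: σ_y = 393.0 MPa, ρ = 3150 kg/m³
  candidate L: σ_y = 47.30 MPa, ρ = 680.8 kg/m³
  candidate Z: σ_y = 23.70 MPa, ρ = 2323 kg/m³
  candidate R: σ_y = 272.0 MPa, ρ = 1950 kg/m³
  candidate R: M = 139 kN·m/kg
  candidate W: M = 125 kN·m/kg
  candidate L: M = 69.5 kN·m/kg
  candidate H: M = 52.0 kN·m/kg
  candidate C: M = 31.9 kN·m/kg
  candidate Z: M = 10.2 kN·m/kg
Highest index: candidate R.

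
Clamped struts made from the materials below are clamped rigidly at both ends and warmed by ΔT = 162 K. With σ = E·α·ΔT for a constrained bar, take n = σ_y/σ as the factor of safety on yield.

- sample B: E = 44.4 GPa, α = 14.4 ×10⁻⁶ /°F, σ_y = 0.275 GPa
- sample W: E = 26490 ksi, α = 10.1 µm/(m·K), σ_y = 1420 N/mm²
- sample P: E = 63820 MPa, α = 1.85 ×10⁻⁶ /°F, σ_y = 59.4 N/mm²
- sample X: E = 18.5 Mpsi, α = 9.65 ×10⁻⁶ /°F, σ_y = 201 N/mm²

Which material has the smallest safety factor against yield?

In consistent units (E in GPa, α in ×10⁻⁶/K, σ_y in MPa):
  sample B: E = 44.40, α = 25.9, σ_y = 275.0 → σ = 186 MPa, n = 1.48
  sample W: E = 182.6, α = 10.1, σ_y = 1420 → σ = 299 MPa, n = 4.75
  sample P: E = 63.82, α = 3.33, σ_y = 59.40 → σ = 34.4 MPa, n = 1.73
  sample X: E = 127.6, α = 17.4, σ_y = 201.0 → σ = 359 MPa, n = 0.560
The minimum is sample X at n = 0.560.

sample X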